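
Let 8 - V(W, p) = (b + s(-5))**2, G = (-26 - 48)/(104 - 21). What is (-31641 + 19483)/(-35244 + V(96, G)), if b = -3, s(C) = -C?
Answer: 6079/17620 ≈ 0.34501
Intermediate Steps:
G = -74/83 ≈ -0.89157
V(W, p) = 4 (V(W, p) = 8 - (-3 - 1*(-5))**2 = 8 - (-3 + 5)**2 = 8 - 1*2**2 = 8 - 1*4 = 8 - 4 = 4)
(-31641 + 19483)/(-35244 + V(96, G)) = (-31641 + 19483)/(-35244 + 4) = -12158/(-35240) = -12158*(-1/35240) = 6079/17620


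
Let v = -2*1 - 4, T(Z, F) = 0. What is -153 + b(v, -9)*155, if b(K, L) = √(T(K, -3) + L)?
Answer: -153 + 465*I ≈ -153.0 + 465.0*I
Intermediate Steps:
v = -6 (v = -2 - 4 = -6)
b(K, L) = √L (b(K, L) = √(0 + L) = √L)
-153 + b(v, -9)*155 = -153 + √(-9)*155 = -153 + (3*I)*155 = -153 + 465*I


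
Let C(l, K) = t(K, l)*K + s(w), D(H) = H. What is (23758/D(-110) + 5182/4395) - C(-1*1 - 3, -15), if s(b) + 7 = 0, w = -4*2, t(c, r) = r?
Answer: -12946924/48345 ≈ -267.80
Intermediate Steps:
w = -8
s(b) = -7 (s(b) = -7 + 0 = -7)
C(l, K) = -7 + K*l (C(l, K) = l*K - 7 = K*l - 7 = -7 + K*l)
(23758/D(-110) + 5182/4395) - C(-1*1 - 3, -15) = (23758/(-110) + 5182/4395) - (-7 - 15*(-1*1 - 3)) = (23758*(-1/110) + 5182*(1/4395)) - (-7 - 15*(-1 - 3)) = (-11879/55 + 5182/4395) - (-7 - 15*(-4)) = -10384639/48345 - (-7 + 60) = -10384639/48345 - 1*53 = -10384639/48345 - 53 = -12946924/48345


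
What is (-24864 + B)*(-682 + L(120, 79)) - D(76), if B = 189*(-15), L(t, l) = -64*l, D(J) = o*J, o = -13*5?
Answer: 158941802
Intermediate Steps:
o = -65
D(J) = -65*J
B = -2835
(-24864 + B)*(-682 + L(120, 79)) - D(76) = (-24864 - 2835)*(-682 - 64*79) - (-65)*76 = -27699*(-682 - 5056) - 1*(-4940) = -27699*(-5738) + 4940 = 158936862 + 4940 = 158941802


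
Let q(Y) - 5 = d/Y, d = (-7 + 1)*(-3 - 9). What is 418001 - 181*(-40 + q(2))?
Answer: 417820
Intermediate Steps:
d = 72 (d = -6*(-12) = 72)
q(Y) = 5 + 72/Y
418001 - 181*(-40 + q(2)) = 418001 - 181*(-40 + (5 + 72/2)) = 418001 - 181*(-40 + (5 + 72*(½))) = 418001 - 181*(-40 + (5 + 36)) = 418001 - 181*(-40 + 41) = 418001 - 181*1 = 418001 - 181 = 417820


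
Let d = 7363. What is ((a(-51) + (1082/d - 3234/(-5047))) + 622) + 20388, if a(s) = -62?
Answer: 15887330176/758389 ≈ 20949.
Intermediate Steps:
((a(-51) + (1082/d - 3234/(-5047))) + 622) + 20388 = ((-62 + (1082/7363 - 3234/(-5047))) + 622) + 20388 = ((-62 + (1082*(1/7363) - 3234*(-1/5047))) + 622) + 20388 = ((-62 + (1082/7363 + 66/103)) + 622) + 20388 = ((-62 + 597404/758389) + 622) + 20388 = (-46422714/758389 + 622) + 20388 = 425295244/758389 + 20388 = 15887330176/758389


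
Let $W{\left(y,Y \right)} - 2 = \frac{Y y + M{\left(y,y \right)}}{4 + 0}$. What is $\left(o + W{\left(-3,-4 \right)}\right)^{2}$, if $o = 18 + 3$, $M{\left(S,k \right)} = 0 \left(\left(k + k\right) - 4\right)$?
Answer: $676$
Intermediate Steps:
$M{\left(S,k \right)} = 0$ ($M{\left(S,k \right)} = 0 \left(2 k - 4\right) = 0 \left(-4 + 2 k\right) = 0$)
$o = 21$
$W{\left(y,Y \right)} = 2 + \frac{Y y}{4}$ ($W{\left(y,Y \right)} = 2 + \frac{Y y + 0}{4 + 0} = 2 + \frac{Y y}{4}$)
$\left(o + W{\left(-3,-4 \right)}\right)^{2} = \left(21 + \left(2 + \frac{1}{4} \left(-4\right) \left(-3\right)\right)\right)^{2} = \left(21 + \left(2 + 3\right)\right)^{2} = \left(21 + 5\right)^{2} = 26^{2} = 676$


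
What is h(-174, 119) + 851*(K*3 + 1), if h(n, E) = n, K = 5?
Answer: 13442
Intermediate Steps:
h(-174, 119) + 851*(K*3 + 1) = -174 + 851*(5*3 + 1) = -174 + 851*(15 + 1) = -174 + 851*16 = -174 + 13616 = 13442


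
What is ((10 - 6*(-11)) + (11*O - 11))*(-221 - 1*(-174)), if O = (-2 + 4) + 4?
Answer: -6157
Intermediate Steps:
O = 6 (O = 2 + 4 = 6)
((10 - 6*(-11)) + (11*O - 11))*(-221 - 1*(-174)) = ((10 - 6*(-11)) + (11*6 - 11))*(-221 - 1*(-174)) = ((10 + 66) + (66 - 11))*(-221 + 174) = (76 + 55)*(-47) = 131*(-47) = -6157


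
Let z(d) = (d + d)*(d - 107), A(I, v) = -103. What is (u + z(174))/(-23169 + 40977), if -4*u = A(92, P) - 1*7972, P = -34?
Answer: 14477/10176 ≈ 1.4227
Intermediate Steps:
z(d) = 2*d*(-107 + d) (z(d) = (2*d)*(-107 + d) = 2*d*(-107 + d))
u = 8075/4 (u = -(-103 - 1*7972)/4 = -(-103 - 7972)/4 = -¼*(-8075) = 8075/4 ≈ 2018.8)
(u + z(174))/(-23169 + 40977) = (8075/4 + 2*174*(-107 + 174))/(-23169 + 40977) = (8075/4 + 2*174*67)/17808 = (8075/4 + 23316)*(1/17808) = (101339/4)*(1/17808) = 14477/10176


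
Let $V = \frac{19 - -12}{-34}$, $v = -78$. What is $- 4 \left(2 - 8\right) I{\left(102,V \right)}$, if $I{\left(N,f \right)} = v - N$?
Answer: $-4320$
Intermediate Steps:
$V = - \frac{31}{34}$ ($V = \left(19 + 12\right) \left(- \frac{1}{34}\right) = 31 \left(- \frac{1}{34}\right) = - \frac{31}{34} \approx -0.91177$)
$I{\left(N,f \right)} = -78 - N$
$- 4 \left(2 - 8\right) I{\left(102,V \right)} = - 4 \left(2 - 8\right) \left(-78 - 102\right) = \left(-4\right) \left(-6\right) \left(-78 - 102\right) = 24 \left(-180\right) = -4320$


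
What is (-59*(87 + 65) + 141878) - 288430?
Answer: -155520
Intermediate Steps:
(-59*(87 + 65) + 141878) - 288430 = (-59*152 + 141878) - 288430 = (-8968 + 141878) - 288430 = 132910 - 288430 = -155520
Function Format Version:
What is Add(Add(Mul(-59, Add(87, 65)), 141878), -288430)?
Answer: -155520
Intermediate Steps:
Add(Add(Mul(-59, Add(87, 65)), 141878), -288430) = Add(Add(Mul(-59, 152), 141878), -288430) = Add(Add(-8968, 141878), -288430) = Add(132910, -288430) = -155520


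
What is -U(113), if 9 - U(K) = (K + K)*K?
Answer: 25529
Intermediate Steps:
U(K) = 9 - 2*K**2 (U(K) = 9 - (K + K)*K = 9 - 2*K*K = 9 - 2*K**2)
-U(113) = -(9 - 2*113**2) = -(9 - 2*12769) = -(9 - 25538) = -1*(-25529) = 25529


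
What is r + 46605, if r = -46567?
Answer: 38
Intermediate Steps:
r + 46605 = -46567 + 46605 = 38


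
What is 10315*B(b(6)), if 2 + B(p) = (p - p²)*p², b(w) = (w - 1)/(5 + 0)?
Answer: -20630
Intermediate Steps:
b(w) = -⅕ + w/5 (b(w) = (-1 + w)/5 = (-1 + w)*(⅕) = -⅕ + w/5)
B(p) = -2 + p²*(p - p²) (B(p) = -2 + (p - p²)*p² = -2 + p²*(p - p²))
10315*B(b(6)) = 10315*(-2 + (-⅕ + (⅕)*6)³ - (-⅕ + (⅕)*6)⁴) = 10315*(-2 + (-⅕ + 6/5)³ - (-⅕ + 6/5)⁴) = 10315*(-2 + 1³ - 1*1⁴) = 10315*(-2 + 1 - 1*1) = 10315*(-2 + 1 - 1) = 10315*(-2) = -20630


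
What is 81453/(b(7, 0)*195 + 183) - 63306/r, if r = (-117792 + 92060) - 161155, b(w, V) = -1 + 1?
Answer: 5078030603/11400107 ≈ 445.44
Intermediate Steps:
b(w, V) = 0
r = -186887 (r = -25732 - 161155 = -186887)
81453/(b(7, 0)*195 + 183) - 63306/r = 81453/(0*195 + 183) - 63306/(-186887) = 81453/(0 + 183) - 63306*(-1/186887) = 81453/183 + 63306/186887 = 81453*(1/183) + 63306/186887 = 27151/61 + 63306/186887 = 5078030603/11400107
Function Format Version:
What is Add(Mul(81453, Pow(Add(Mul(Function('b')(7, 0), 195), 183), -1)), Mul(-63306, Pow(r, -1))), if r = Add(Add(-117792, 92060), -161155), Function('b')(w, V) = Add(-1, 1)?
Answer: Rational(5078030603, 11400107) ≈ 445.44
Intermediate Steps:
Function('b')(w, V) = 0
r = -186887 (r = Add(-25732, -161155) = -186887)
Add(Mul(81453, Pow(Add(Mul(Function('b')(7, 0), 195), 183), -1)), Mul(-63306, Pow(r, -1))) = Add(Mul(81453, Pow(Add(Mul(0, 195), 183), -1)), Mul(-63306, Pow(-186887, -1))) = Add(Mul(81453, Pow(Add(0, 183), -1)), Mul(-63306, Rational(-1, 186887))) = Add(Mul(81453, Pow(183, -1)), Rational(63306, 186887)) = Add(Mul(81453, Rational(1, 183)), Rational(63306, 186887)) = Add(Rational(27151, 61), Rational(63306, 186887)) = Rational(5078030603, 11400107)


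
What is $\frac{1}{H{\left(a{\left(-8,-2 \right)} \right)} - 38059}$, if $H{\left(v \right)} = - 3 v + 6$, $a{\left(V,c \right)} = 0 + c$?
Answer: $- \frac{1}{38047} \approx -2.6283 \cdot 10^{-5}$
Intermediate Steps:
$a{\left(V,c \right)} = c$
$H{\left(v \right)} = 6 - 3 v$
$\frac{1}{H{\left(a{\left(-8,-2 \right)} \right)} - 38059} = \frac{1}{\left(6 - -6\right) - 38059} = \frac{1}{\left(6 + 6\right) - 38059} = \frac{1}{12 - 38059} = \frac{1}{-38047} = - \frac{1}{38047}$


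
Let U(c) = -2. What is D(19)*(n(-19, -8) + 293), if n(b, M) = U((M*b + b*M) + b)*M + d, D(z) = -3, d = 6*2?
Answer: -963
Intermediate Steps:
d = 12
n(b, M) = 12 - 2*M (n(b, M) = -2*M + 12 = 12 - 2*M)
D(19)*(n(-19, -8) + 293) = -3*((12 - 2*(-8)) + 293) = -3*((12 + 16) + 293) = -3*(28 + 293) = -3*321 = -963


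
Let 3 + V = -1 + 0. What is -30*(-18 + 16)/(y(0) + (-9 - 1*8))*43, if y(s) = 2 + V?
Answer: -2580/19 ≈ -135.79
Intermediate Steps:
V = -4 (V = -3 + (-1 + 0) = -3 - 1 = -4)
y(s) = -2 (y(s) = 2 - 4 = -2)
-30*(-18 + 16)/(y(0) + (-9 - 1*8))*43 = -30*(-18 + 16)/(-2 + (-9 - 1*8))*43 = -(-60)/(-2 + (-9 - 8))*43 = -(-60)/(-2 - 17)*43 = -(-60)/(-19)*43 = -(-60)*(-1)/19*43 = -30*2/19*43 = -60/19*43 = -2580/19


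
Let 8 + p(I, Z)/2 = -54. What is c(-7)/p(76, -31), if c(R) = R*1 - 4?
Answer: 11/124 ≈ 0.088710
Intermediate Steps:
p(I, Z) = -124 (p(I, Z) = -16 + 2*(-54) = -16 - 108 = -124)
c(R) = -4 + R (c(R) = R - 4 = -4 + R)
c(-7)/p(76, -31) = (-4 - 7)/(-124) = -11*(-1/124) = 11/124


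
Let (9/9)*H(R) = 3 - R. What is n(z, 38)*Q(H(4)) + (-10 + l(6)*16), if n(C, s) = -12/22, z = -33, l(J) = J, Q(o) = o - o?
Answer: 86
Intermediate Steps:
H(R) = 3 - R
Q(o) = 0
n(C, s) = -6/11 (n(C, s) = -12*1/22 = -6/11)
n(z, 38)*Q(H(4)) + (-10 + l(6)*16) = -6/11*0 + (-10 + 6*16) = 0 + (-10 + 96) = 0 + 86 = 86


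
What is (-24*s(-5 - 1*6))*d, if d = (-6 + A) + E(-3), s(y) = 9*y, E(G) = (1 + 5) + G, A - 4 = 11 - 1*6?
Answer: 14256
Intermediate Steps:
A = 9 (A = 4 + (11 - 1*6) = 4 + (11 - 6) = 4 + 5 = 9)
E(G) = 6 + G
d = 6 (d = (-6 + 9) + (6 - 3) = 3 + 3 = 6)
(-24*s(-5 - 1*6))*d = -216*(-5 - 1*6)*6 = -216*(-5 - 6)*6 = -216*(-11)*6 = -24*(-99)*6 = 2376*6 = 14256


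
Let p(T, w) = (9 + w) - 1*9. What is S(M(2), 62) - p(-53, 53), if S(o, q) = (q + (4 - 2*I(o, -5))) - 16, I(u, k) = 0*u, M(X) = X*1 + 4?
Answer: -3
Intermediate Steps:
M(X) = 4 + X (M(X) = X + 4 = 4 + X)
I(u, k) = 0
S(o, q) = -12 + q (S(o, q) = (q + (4 - 2*0)) - 16 = (q + (4 + 0)) - 16 = (q + 4) - 16 = (4 + q) - 16 = -12 + q)
p(T, w) = w (p(T, w) = (9 + w) - 9 = w)
S(M(2), 62) - p(-53, 53) = (-12 + 62) - 1*53 = 50 - 53 = -3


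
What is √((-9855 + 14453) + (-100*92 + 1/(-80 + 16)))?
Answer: I*√294529/8 ≈ 67.838*I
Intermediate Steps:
√((-9855 + 14453) + (-100*92 + 1/(-80 + 16))) = √(4598 + (-9200 + 1/(-64))) = √(4598 + (-9200 - 1/64)) = √(4598 - 588801/64) = √(-294529/64) = I*√294529/8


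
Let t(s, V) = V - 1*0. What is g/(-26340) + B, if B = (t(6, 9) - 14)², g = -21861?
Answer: 226787/8780 ≈ 25.830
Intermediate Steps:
t(s, V) = V (t(s, V) = V + 0 = V)
B = 25 (B = (9 - 14)² = (-5)² = 25)
g/(-26340) + B = -21861/(-26340) + 25 = -21861*(-1/26340) + 25 = 7287/8780 + 25 = 226787/8780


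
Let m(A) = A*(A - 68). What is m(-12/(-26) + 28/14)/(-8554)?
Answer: 13632/722813 ≈ 0.018860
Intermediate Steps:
m(A) = A*(-68 + A)
m(-12/(-26) + 28/14)/(-8554) = ((-12/(-26) + 28/14)*(-68 + (-12/(-26) + 28/14)))/(-8554) = ((-12*(-1/26) + 28*(1/14))*(-68 + (-12*(-1/26) + 28*(1/14))))*(-1/8554) = ((6/13 + 2)*(-68 + (6/13 + 2)))*(-1/8554) = (32*(-68 + 32/13)/13)*(-1/8554) = ((32/13)*(-852/13))*(-1/8554) = -27264/169*(-1/8554) = 13632/722813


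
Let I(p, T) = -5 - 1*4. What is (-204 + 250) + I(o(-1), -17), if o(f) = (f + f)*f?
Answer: 37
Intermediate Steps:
o(f) = 2*f² (o(f) = (2*f)*f = 2*f²)
I(p, T) = -9 (I(p, T) = -5 - 4 = -9)
(-204 + 250) + I(o(-1), -17) = (-204 + 250) - 9 = 46 - 9 = 37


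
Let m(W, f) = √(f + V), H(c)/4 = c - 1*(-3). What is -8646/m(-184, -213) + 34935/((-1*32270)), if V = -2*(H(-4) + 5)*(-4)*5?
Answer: -6987/6454 + 8646*I*√173/173 ≈ -1.0826 + 657.34*I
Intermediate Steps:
H(c) = 12 + 4*c (H(c) = 4*(c - 1*(-3)) = 4*(c + 3) = 4*(3 + c) = 12 + 4*c)
V = 40 (V = -2*((12 + 4*(-4)) + 5)*(-4)*5 = -2*((12 - 16) + 5)*(-4)*5 = -2*(-4 + 5)*(-4)*5 = -2*(-4)*5 = 8*5 = 40)
m(W, f) = √(40 + f) (m(W, f) = √(f + 40) = √(40 + f))
-8646/m(-184, -213) + 34935/((-1*32270)) = -8646/√(40 - 213) + 34935/((-1*32270)) = -8646*(-I*√173/173) + 34935/(-32270) = -8646*(-I*√173/173) + 34935*(-1/32270) = -(-8646)*I*√173/173 - 6987/6454 = 8646*I*√173/173 - 6987/6454 = -6987/6454 + 8646*I*√173/173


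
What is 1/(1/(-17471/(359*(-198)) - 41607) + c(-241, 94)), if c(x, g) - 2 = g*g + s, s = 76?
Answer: 2957491303/26363077403860 ≈ 0.00011218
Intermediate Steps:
c(x, g) = 78 + g² (c(x, g) = 2 + (g*g + 76) = 2 + (g² + 76) = 2 + (76 + g²) = 78 + g²)
1/(1/(-17471/(359*(-198)) - 41607) + c(-241, 94)) = 1/(1/(-17471/(359*(-198)) - 41607) + (78 + 94²)) = 1/(1/(-17471/(-71082) - 41607) + (78 + 8836)) = 1/(1/(-17471*(-1/71082) - 41607) + 8914) = 1/(1/(17471/71082 - 41607) + 8914) = 1/(1/(-2957491303/71082) + 8914) = 1/(-71082/2957491303 + 8914) = 1/(26363077403860/2957491303) = 2957491303/26363077403860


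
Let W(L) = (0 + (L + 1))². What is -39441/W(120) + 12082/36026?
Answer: -622004452/263728333 ≈ -2.3585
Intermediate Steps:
W(L) = (1 + L)² (W(L) = (0 + (1 + L))² = (1 + L)²)
-39441/W(120) + 12082/36026 = -39441/(1 + 120)² + 12082/36026 = -39441/(121²) + 12082*(1/36026) = -39441/14641 + 6041/18013 = -622004452/263728333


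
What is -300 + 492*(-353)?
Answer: -173976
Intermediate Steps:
-300 + 492*(-353) = -300 - 173676 = -173976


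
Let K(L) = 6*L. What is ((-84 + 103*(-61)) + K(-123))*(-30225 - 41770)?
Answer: 511524475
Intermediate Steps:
((-84 + 103*(-61)) + K(-123))*(-30225 - 41770) = ((-84 + 103*(-61)) + 6*(-123))*(-30225 - 41770) = ((-84 - 6283) - 738)*(-71995) = (-6367 - 738)*(-71995) = -7105*(-71995) = 511524475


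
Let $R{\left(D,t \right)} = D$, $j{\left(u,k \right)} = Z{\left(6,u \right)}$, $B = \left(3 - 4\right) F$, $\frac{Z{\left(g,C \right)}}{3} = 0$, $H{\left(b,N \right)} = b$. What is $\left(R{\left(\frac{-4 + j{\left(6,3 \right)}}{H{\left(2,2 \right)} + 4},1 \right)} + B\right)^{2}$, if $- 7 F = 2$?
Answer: $\frac{64}{441} \approx 0.14512$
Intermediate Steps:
$F = - \frac{2}{7}$ ($F = \left(- \frac{1}{7}\right) 2 = - \frac{2}{7} \approx -0.28571$)
$Z{\left(g,C \right)} = 0$ ($Z{\left(g,C \right)} = 3 \cdot 0 = 0$)
$B = \frac{2}{7}$ ($B = \left(3 - 4\right) \left(- \frac{2}{7}\right) = \left(-1\right) \left(- \frac{2}{7}\right) = \frac{2}{7} \approx 0.28571$)
$j{\left(u,k \right)} = 0$
$\left(R{\left(\frac{-4 + j{\left(6,3 \right)}}{H{\left(2,2 \right)} + 4},1 \right)} + B\right)^{2} = \left(\frac{-4 + 0}{2 + 4} + \frac{2}{7}\right)^{2} = \left(- \frac{4}{6} + \frac{2}{7}\right)^{2} = \left(\left(-4\right) \frac{1}{6} + \frac{2}{7}\right)^{2} = \left(- \frac{2}{3} + \frac{2}{7}\right)^{2} = \left(- \frac{8}{21}\right)^{2} = \frac{64}{441}$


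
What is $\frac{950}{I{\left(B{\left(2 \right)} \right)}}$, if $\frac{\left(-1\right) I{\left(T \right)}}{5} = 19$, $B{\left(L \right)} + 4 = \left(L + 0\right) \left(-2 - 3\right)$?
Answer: $-10$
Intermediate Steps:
$B{\left(L \right)} = -4 - 5 L$ ($B{\left(L \right)} = -4 + \left(L + 0\right) \left(-2 - 3\right) = -4 + L \left(-5\right) = -4 - 5 L$)
$I{\left(T \right)} = -95$ ($I{\left(T \right)} = \left(-5\right) 19 = -95$)
$\frac{950}{I{\left(B{\left(2 \right)} \right)}} = \frac{950}{-95} = 950 \left(- \frac{1}{95}\right) = -10$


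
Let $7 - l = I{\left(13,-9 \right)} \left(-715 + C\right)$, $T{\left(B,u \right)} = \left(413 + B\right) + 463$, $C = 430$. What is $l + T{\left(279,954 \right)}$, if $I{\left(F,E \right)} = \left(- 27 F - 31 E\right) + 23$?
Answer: $-12803$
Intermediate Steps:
$I{\left(F,E \right)} = 23 - 31 E - 27 F$ ($I{\left(F,E \right)} = \left(- 31 E - 27 F\right) + 23 = 23 - 31 E - 27 F$)
$T{\left(B,u \right)} = 876 + B$
$l = -13958$ ($l = 7 - \left(23 - -279 - 351\right) \left(-715 + 430\right) = 7 - \left(23 + 279 - 351\right) \left(-285\right) = 7 - \left(-49\right) \left(-285\right) = 7 - 13965 = -13958$)
$l + T{\left(279,954 \right)} = -13958 + \left(876 + 279\right) = -13958 + 1155 = -12803$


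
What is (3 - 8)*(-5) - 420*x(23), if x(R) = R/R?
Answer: -395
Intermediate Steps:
x(R) = 1
(3 - 8)*(-5) - 420*x(23) = (3 - 8)*(-5) - 420*1 = -5*(-5) - 420 = 25 - 420 = -395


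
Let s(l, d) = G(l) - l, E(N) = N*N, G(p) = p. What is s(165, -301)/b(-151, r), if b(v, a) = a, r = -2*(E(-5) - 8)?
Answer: 0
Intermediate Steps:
E(N) = N**2
r = -34 (r = -2*((-5)**2 - 8) = -2*(25 - 8) = -2*17 = -34)
s(l, d) = 0 (s(l, d) = l - l = 0)
s(165, -301)/b(-151, r) = 0/(-34) = 0*(-1/34) = 0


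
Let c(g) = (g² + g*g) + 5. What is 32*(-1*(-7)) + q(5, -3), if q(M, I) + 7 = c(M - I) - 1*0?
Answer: 350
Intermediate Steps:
c(g) = 5 + 2*g² (c(g) = (g² + g²) + 5 = 2*g² + 5 = 5 + 2*g²)
q(M, I) = -2 + 2*(M - I)² (q(M, I) = -7 + ((5 + 2*(M - I)²) - 1*0) = -7 + ((5 + 2*(M - I)²) + 0) = -7 + (5 + 2*(M - I)²) = -2 + 2*(M - I)²)
32*(-1*(-7)) + q(5, -3) = 32*(-1*(-7)) + (-2 + 2*(-3 - 1*5)²) = 32*7 + (-2 + 2*(-3 - 5)²) = 224 + (-2 + 2*(-8)²) = 224 + (-2 + 2*64) = 224 + (-2 + 128) = 224 + 126 = 350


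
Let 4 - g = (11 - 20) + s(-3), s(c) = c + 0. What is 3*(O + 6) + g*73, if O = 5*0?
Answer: 1186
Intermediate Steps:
s(c) = c
O = 0
g = 16 (g = 4 - ((11 - 20) - 3) = 4 - (-9 - 3) = 4 - 1*(-12) = 4 + 12 = 16)
3*(O + 6) + g*73 = 3*(0 + 6) + 16*73 = 3*6 + 1168 = 18 + 1168 = 1186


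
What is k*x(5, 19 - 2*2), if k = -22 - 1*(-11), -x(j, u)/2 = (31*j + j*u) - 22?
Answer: 4576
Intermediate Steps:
x(j, u) = 44 - 62*j - 2*j*u (x(j, u) = -2*((31*j + j*u) - 22) = -2*(-22 + 31*j + j*u) = 44 - 62*j - 2*j*u)
k = -11 (k = -22 + 11 = -11)
k*x(5, 19 - 2*2) = -11*(44 - 62*5 - 2*5*(19 - 2*2)) = -11*(44 - 310 - 2*5*(19 - 4)) = -11*(44 - 310 - 2*5*15) = -11*(44 - 310 - 150) = -11*(-416) = 4576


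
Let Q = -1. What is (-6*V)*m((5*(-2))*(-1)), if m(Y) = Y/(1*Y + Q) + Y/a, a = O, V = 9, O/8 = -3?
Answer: -75/2 ≈ -37.500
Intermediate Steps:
O = -24 (O = 8*(-3) = -24)
a = -24
m(Y) = -Y/24 + Y/(-1 + Y) (m(Y) = Y/(1*Y - 1) + Y/(-24) = Y/(Y - 1) + Y*(-1/24) = Y/(-1 + Y) - Y/24 = -Y/24 + Y/(-1 + Y))
(-6*V)*m((5*(-2))*(-1)) = (-6*9)*(((5*(-2))*(-1))*(25 - 5*(-2)*(-1))/(24*(-1 + (5*(-2))*(-1)))) = -9*(-10*(-1))*(25 - (-10)*(-1))/(4*(-1 - 10*(-1))) = -9*10*(25 - 1*10)/(4*(-1 + 10)) = -9*10*(25 - 10)/(4*9) = -9*10*15/(4*9) = -54*25/36 = -75/2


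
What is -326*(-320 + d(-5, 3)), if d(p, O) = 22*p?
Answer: 140180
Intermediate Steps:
-326*(-320 + d(-5, 3)) = -326*(-320 + 22*(-5)) = -326*(-320 - 110) = -326*(-430) = 140180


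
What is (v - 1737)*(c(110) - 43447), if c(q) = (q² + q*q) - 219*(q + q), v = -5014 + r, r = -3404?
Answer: 684721185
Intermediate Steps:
v = -8418 (v = -5014 - 3404 = -8418)
c(q) = -438*q + 2*q² (c(q) = (q² + q²) - 438*q = 2*q² - 438*q = -438*q + 2*q²)
(v - 1737)*(c(110) - 43447) = (-8418 - 1737)*(2*110*(-219 + 110) - 43447) = -10155*(2*110*(-109) - 43447) = -10155*(-23980 - 43447) = -10155*(-67427) = 684721185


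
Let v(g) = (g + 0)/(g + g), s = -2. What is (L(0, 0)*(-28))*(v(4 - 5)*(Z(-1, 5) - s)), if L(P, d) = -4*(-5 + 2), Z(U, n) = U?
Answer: -168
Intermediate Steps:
v(g) = 1/2 (v(g) = g/((2*g)) = g*(1/(2*g)) = 1/2)
L(P, d) = 12 (L(P, d) = -4*(-3) = 12)
(L(0, 0)*(-28))*(v(4 - 5)*(Z(-1, 5) - s)) = (12*(-28))*((-1 - 1*(-2))/2) = -168*(-1 + 2) = -168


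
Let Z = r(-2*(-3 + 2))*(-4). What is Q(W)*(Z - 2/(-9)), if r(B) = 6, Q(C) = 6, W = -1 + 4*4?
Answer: -428/3 ≈ -142.67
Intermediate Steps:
W = 15 (W = -1 + 16 = 15)
Z = -24 (Z = 6*(-4) = -24)
Q(W)*(Z - 2/(-9)) = 6*(-24 - 2/(-9)) = 6*(-24 - 2*(-1/9)) = 6*(-24 + 2/9) = 6*(-214/9) = -428/3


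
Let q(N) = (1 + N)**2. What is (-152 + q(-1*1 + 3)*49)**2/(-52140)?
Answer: -83521/52140 ≈ -1.6019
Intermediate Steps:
(-152 + q(-1*1 + 3)*49)**2/(-52140) = (-152 + (1 + (-1*1 + 3))**2*49)**2/(-52140) = (-152 + (1 + (-1 + 3))**2*49)**2*(-1/52140) = (-152 + (1 + 2)**2*49)**2*(-1/52140) = (-152 + 3**2*49)**2*(-1/52140) = (-152 + 9*49)**2*(-1/52140) = (-152 + 441)**2*(-1/52140) = 289**2*(-1/52140) = 83521*(-1/52140) = -83521/52140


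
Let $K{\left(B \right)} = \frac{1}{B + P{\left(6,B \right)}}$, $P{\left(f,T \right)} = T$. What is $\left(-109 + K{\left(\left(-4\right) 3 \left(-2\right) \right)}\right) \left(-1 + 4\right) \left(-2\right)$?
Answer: $\frac{5231}{8} \approx 653.88$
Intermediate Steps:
$K{\left(B \right)} = \frac{1}{2 B}$ ($K{\left(B \right)} = \frac{1}{B + B} = \frac{1}{2 B}$)
$\left(-109 + K{\left(\left(-4\right) 3 \left(-2\right) \right)}\right) \left(-1 + 4\right) \left(-2\right) = \left(-109 + \frac{1}{2 \left(-4\right) 3 \left(-2\right)}\right) \left(-1 + 4\right) \left(-2\right) = \left(-109 + \frac{1}{2 \left(\left(-12\right) \left(-2\right)\right)}\right) 3 \left(-2\right) = \left(-109 + \frac{1}{2 \cdot 24}\right) \left(-6\right) = \left(-109 + \frac{1}{2} \cdot \frac{1}{24}\right) \left(-6\right) = \left(-109 + \frac{1}{48}\right) \left(-6\right) = \left(- \frac{5231}{48}\right) \left(-6\right) = \frac{5231}{8}$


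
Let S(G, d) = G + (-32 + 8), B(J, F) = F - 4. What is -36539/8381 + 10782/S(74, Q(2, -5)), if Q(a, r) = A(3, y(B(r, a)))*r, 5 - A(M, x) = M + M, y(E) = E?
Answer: 44268496/209525 ≈ 211.28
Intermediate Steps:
B(J, F) = -4 + F
A(M, x) = 5 - 2*M (A(M, x) = 5 - (M + M) = 5 - 2*M)
Q(a, r) = -r (Q(a, r) = (5 - 2*3)*r = (5 - 6)*r = -r)
S(G, d) = -24 + G (S(G, d) = G - 24 = -24 + G)
-36539/8381 + 10782/S(74, Q(2, -5)) = -36539/8381 + 10782/(-24 + 74) = -36539*1/8381 + 10782/50 = -36539/8381 + 10782*(1/50) = -36539/8381 + 5391/25 = 44268496/209525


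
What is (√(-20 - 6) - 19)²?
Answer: (19 - I*√26)² ≈ 335.0 - 193.76*I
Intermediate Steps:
(√(-20 - 6) - 19)² = (√(-26) - 19)² = (I*√26 - 19)² = (-19 + I*√26)²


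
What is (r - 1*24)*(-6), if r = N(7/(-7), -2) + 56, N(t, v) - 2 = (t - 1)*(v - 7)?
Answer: -312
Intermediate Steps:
N(t, v) = 2 + (-1 + t)*(-7 + v) (N(t, v) = 2 + (t - 1)*(v - 7) = 2 + (-1 + t)*(-7 + v))
r = 76 (r = (9 - 1*(-2) - 49/(-7) + (7/(-7))*(-2)) + 56 = (9 + 2 - 49*(-1)/7 + (7*(-1/7))*(-2)) + 56 = (9 + 2 - 7*(-1) - 1*(-2)) + 56 = (9 + 2 + 7 + 2) + 56 = 20 + 56 = 76)
(r - 1*24)*(-6) = (76 - 1*24)*(-6) = (76 - 24)*(-6) = 52*(-6) = -312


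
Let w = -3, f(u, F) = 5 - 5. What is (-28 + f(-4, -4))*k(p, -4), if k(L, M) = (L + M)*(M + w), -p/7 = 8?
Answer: -11760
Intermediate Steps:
p = -56 (p = -7*8 = -56)
f(u, F) = 0
k(L, M) = (-3 + M)*(L + M) (k(L, M) = (L + M)*(M - 3) = (L + M)*(-3 + M) = (-3 + M)*(L + M))
(-28 + f(-4, -4))*k(p, -4) = (-28 + 0)*((-4)² - 3*(-56) - 3*(-4) - 56*(-4)) = -28*(16 + 168 + 12 + 224) = -28*420 = -11760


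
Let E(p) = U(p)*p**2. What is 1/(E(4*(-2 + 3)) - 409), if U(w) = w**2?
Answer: -1/153 ≈ -0.0065359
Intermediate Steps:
E(p) = p**4 (E(p) = p**2*p**2 = p**4)
1/(E(4*(-2 + 3)) - 409) = 1/((4*(-2 + 3))**4 - 409) = 1/((4*1)**4 - 409) = 1/(4**4 - 409) = 1/(256 - 409) = 1/(-153) = -1/153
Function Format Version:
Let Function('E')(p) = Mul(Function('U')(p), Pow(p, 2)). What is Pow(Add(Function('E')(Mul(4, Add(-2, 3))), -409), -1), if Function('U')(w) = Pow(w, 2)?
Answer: Rational(-1, 153) ≈ -0.0065359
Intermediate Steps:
Function('E')(p) = Pow(p, 4) (Function('E')(p) = Mul(Pow(p, 2), Pow(p, 2)) = Pow(p, 4))
Pow(Add(Function('E')(Mul(4, Add(-2, 3))), -409), -1) = Pow(Add(Pow(Mul(4, Add(-2, 3)), 4), -409), -1) = Pow(Add(Pow(Mul(4, 1), 4), -409), -1) = Pow(Add(Pow(4, 4), -409), -1) = Pow(Add(256, -409), -1) = Pow(-153, -1) = Rational(-1, 153)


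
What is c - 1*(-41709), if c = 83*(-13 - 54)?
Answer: 36148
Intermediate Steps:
c = -5561 (c = 83*(-67) = -5561)
c - 1*(-41709) = -5561 - 1*(-41709) = -5561 + 41709 = 36148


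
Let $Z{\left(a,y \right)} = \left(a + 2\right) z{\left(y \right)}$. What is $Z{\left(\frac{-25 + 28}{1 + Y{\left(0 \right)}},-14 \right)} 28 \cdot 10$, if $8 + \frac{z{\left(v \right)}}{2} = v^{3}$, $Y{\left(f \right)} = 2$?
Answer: $-4623360$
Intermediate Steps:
$z{\left(v \right)} = -16 + 2 v^{3}$
$Z{\left(a,y \right)} = \left(-16 + 2 y^{3}\right) \left(2 + a\right)$ ($Z{\left(a,y \right)} = \left(a + 2\right) \left(-16 + 2 y^{3}\right) = \left(2 + a\right) \left(-16 + 2 y^{3}\right) = \left(-16 + 2 y^{3}\right) \left(2 + a\right)$)
$Z{\left(\frac{-25 + 28}{1 + Y{\left(0 \right)}},-14 \right)} 28 \cdot 10 = 2 \left(-8 + \left(-14\right)^{3}\right) \left(2 + \frac{-25 + 28}{1 + 2}\right) 28 \cdot 10 = 2 \left(-8 - 2744\right) \left(2 + \frac{3}{3}\right) 280 = 2 \left(-2752\right) \left(2 + 3 \cdot \frac{1}{3}\right) 280 = 2 \left(-2752\right) \left(2 + 1\right) 280 = 2 \left(-2752\right) 3 \cdot 280 = \left(-16512\right) 280 = -4623360$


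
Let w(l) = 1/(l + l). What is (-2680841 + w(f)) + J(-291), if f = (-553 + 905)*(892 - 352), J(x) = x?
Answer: -1019259141119/380160 ≈ -2.6811e+6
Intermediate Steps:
f = 190080 (f = 352*540 = 190080)
w(l) = 1/(2*l)
(-2680841 + w(f)) + J(-291) = (-2680841 + (½)/190080) - 291 = (-2680841 + (½)*(1/190080)) - 291 = (-2680841 + 1/380160) - 291 = -1019148514559/380160 - 291 = -1019259141119/380160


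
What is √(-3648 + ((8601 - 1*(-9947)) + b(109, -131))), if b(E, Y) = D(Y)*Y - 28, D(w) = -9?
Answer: √16051 ≈ 126.69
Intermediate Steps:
b(E, Y) = -28 - 9*Y (b(E, Y) = -9*Y - 28 = -28 - 9*Y)
√(-3648 + ((8601 - 1*(-9947)) + b(109, -131))) = √(-3648 + ((8601 - 1*(-9947)) + (-28 - 9*(-131)))) = √(-3648 + ((8601 + 9947) + (-28 + 1179))) = √(-3648 + (18548 + 1151)) = √(-3648 + 19699) = √16051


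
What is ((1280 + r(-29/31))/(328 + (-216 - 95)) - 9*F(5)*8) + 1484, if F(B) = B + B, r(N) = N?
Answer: 442279/527 ≈ 839.24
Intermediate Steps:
F(B) = 2*B
((1280 + r(-29/31))/(328 + (-216 - 95)) - 9*F(5)*8) + 1484 = ((1280 - 29/31)/(328 + (-216 - 95)) - 18*5*8) + 1484 = ((1280 - 29*1/31)/(328 - 311) - 9*10*8) + 1484 = ((1280 - 29/31)/17 - 90*8) + 1484 = ((39651/31)*(1/17) - 720) + 1484 = (39651/527 - 720) + 1484 = -339789/527 + 1484 = 442279/527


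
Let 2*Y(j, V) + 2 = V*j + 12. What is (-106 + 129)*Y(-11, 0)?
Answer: 115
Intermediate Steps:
Y(j, V) = 5 + V*j/2 (Y(j, V) = -1 + (V*j + 12)/2 = -1 + (12 + V*j)/2 = -1 + (6 + V*j/2) = 5 + V*j/2)
(-106 + 129)*Y(-11, 0) = (-106 + 129)*(5 + (½)*0*(-11)) = 23*(5 + 0) = 23*5 = 115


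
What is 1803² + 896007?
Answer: 4146816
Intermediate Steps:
1803² + 896007 = 3250809 + 896007 = 4146816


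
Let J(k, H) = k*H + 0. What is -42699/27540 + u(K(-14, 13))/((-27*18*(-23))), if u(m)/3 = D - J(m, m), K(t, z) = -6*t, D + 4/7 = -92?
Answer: -5127113/1477980 ≈ -3.4690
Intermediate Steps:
D = -648/7 (D = -4/7 - 92 = -648/7 ≈ -92.571)
J(k, H) = H*k (J(k, H) = H*k + 0 = H*k)
u(m) = -1944/7 - 3*m² (u(m) = 3*(-648/7 - m*m) = 3*(-648/7 - m²) = -1944/7 - 3*m²)
-42699/27540 + u(K(-14, 13))/((-27*18*(-23))) = -42699/27540 + (-1944/7 - 3*(-6*(-14))²)/((-27*18*(-23))) = -42699*1/27540 + (-1944/7 - 3*84²)/((-486*(-23))) = -14233/9180 + (-1944/7 - 3*7056)/11178 = -14233/9180 + (-1944/7 - 21168)*(1/11178) = -14233/9180 - 150120/7*1/11178 = -14233/9180 - 2780/1449 = -5127113/1477980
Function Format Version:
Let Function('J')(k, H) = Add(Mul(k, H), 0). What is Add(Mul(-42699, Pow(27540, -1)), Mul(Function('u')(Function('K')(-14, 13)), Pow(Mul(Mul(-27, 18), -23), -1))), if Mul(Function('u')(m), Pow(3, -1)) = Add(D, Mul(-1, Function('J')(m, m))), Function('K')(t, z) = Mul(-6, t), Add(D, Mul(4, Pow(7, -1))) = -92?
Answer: Rational(-5127113, 1477980) ≈ -3.4690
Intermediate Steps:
D = Rational(-648, 7) (D = Add(Rational(-4, 7), -92) = Rational(-648, 7) ≈ -92.571)
Function('J')(k, H) = Mul(H, k) (Function('J')(k, H) = Add(Mul(H, k), 0) = Mul(H, k))
Function('u')(m) = Add(Rational(-1944, 7), Mul(-3, Pow(m, 2))) (Function('u')(m) = Mul(3, Add(Rational(-648, 7), Mul(-1, Mul(m, m)))) = Mul(3, Add(Rational(-648, 7), Mul(-1, Pow(m, 2)))) = Add(Rational(-1944, 7), Mul(-3, Pow(m, 2))))
Add(Mul(-42699, Pow(27540, -1)), Mul(Function('u')(Function('K')(-14, 13)), Pow(Mul(Mul(-27, 18), -23), -1))) = Add(Mul(-42699, Pow(27540, -1)), Mul(Add(Rational(-1944, 7), Mul(-3, Pow(Mul(-6, -14), 2))), Pow(Mul(Mul(-27, 18), -23), -1))) = Add(Mul(-42699, Rational(1, 27540)), Mul(Add(Rational(-1944, 7), Mul(-3, Pow(84, 2))), Pow(Mul(-486, -23), -1))) = Add(Rational(-14233, 9180), Mul(Add(Rational(-1944, 7), Mul(-3, 7056)), Pow(11178, -1))) = Add(Rational(-14233, 9180), Mul(Add(Rational(-1944, 7), -21168), Rational(1, 11178))) = Add(Rational(-14233, 9180), Mul(Rational(-150120, 7), Rational(1, 11178))) = Add(Rational(-14233, 9180), Rational(-2780, 1449)) = Rational(-5127113, 1477980)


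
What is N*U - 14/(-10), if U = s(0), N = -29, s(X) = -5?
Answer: 732/5 ≈ 146.40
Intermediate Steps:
U = -5
N*U - 14/(-10) = -29*(-5) - 14/(-10) = 145 - 14*(-⅒) = 145 + 7/5 = 732/5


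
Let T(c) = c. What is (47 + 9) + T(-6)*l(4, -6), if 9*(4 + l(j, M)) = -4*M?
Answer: 64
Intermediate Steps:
l(j, M) = -4 - 4*M/9 (l(j, M) = -4 + (-4*M)/9 = -4 - 4*M/9)
(47 + 9) + T(-6)*l(4, -6) = (47 + 9) - 6*(-4 - 4/9*(-6)) = 56 - 6*(-4 + 8/3) = 56 - 6*(-4/3) = 56 + 8 = 64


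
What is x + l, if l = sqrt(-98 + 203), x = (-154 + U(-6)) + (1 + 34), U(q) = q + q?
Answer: -131 + sqrt(105) ≈ -120.75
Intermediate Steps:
U(q) = 2*q
x = -131 (x = (-154 + 2*(-6)) + (1 + 34) = (-154 - 12) + 35 = -166 + 35 = -131)
l = sqrt(105) ≈ 10.247
x + l = -131 + sqrt(105)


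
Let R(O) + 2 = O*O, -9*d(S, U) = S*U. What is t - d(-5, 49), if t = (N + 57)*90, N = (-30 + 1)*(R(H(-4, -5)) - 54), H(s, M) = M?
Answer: 774115/9 ≈ 86013.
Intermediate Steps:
d(S, U) = -S*U/9
R(O) = -2 + O² (R(O) = -2 + O*O = -2 + O²)
N = 899 (N = (-30 + 1)*((-2 + (-5)²) - 54) = -29*((-2 + 25) - 54) = -29*(23 - 54) = -29*(-31) = 899)
t = 86040 (t = (899 + 57)*90 = 956*90 = 86040)
t - d(-5, 49) = 86040 - (-1)*(-5)*49/9 = 86040 - 1*245/9 = 86040 - 245/9 = 774115/9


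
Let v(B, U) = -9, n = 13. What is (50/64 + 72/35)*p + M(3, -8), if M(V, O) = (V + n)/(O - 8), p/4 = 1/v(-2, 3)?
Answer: -5699/2520 ≈ -2.2615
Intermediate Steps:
p = -4/9 (p = 4/(-9) = 4*(-1/9) = -4/9 ≈ -0.44444)
M(V, O) = (13 + V)/(-8 + O) (M(V, O) = (V + 13)/(O - 8) = (13 + V)/(-8 + O))
(50/64 + 72/35)*p + M(3, -8) = (50/64 + 72/35)*(-4/9) + (13 + 3)/(-8 - 8) = (50*(1/64) + 72*(1/35))*(-4/9) + 16/(-16) = (25/32 + 72/35)*(-4/9) - 1/16*16 = (3179/1120)*(-4/9) - 1 = -3179/2520 - 1 = -5699/2520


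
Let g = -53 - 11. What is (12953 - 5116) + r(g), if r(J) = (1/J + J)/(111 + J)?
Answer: 23569599/3008 ≈ 7835.6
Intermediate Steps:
g = -64
r(J) = (J + 1/J)/(111 + J)
(12953 - 5116) + r(g) = (12953 - 5116) + (1 + (-64)²)/((-64)*(111 - 64)) = 7837 - 1/64*(1 + 4096)/47 = 7837 - 1/64*1/47*4097 = 7837 - 4097/3008 = 23569599/3008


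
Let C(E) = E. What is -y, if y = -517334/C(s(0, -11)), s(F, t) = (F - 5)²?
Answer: 517334/25 ≈ 20693.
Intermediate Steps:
s(F, t) = (-5 + F)²
y = -517334/25 (y = -517334/(-5 + 0)² = -517334/((-5)²) = -517334/25 ≈ -20693.)
-y = -1*(-517334/25) = 517334/25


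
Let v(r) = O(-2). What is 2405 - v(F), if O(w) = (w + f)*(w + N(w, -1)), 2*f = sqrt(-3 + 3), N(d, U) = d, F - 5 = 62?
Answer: 2397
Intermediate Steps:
F = 67 (F = 5 + 62 = 67)
f = 0 (f = sqrt(-3 + 3)/2 = sqrt(0)/2 = (1/2)*0 = 0)
O(w) = 2*w**2 (O(w) = (w + 0)*(w + w) = w*(2*w) = 2*w**2)
v(r) = 8 (v(r) = 2*(-2)**2 = 2*4 = 8)
2405 - v(F) = 2405 - 1*8 = 2405 - 8 = 2397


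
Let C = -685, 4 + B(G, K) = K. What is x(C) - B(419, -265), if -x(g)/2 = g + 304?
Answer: 1031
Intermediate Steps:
B(G, K) = -4 + K
x(g) = -608 - 2*g (x(g) = -2*(g + 304) = -2*(304 + g) = -608 - 2*g)
x(C) - B(419, -265) = (-608 - 2*(-685)) - (-4 - 265) = (-608 + 1370) - 1*(-269) = 762 + 269 = 1031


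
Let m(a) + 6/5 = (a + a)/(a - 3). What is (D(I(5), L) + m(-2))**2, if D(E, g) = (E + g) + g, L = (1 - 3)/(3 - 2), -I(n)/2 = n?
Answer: 5184/25 ≈ 207.36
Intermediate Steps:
I(n) = -2*n
L = -2 (L = -2/1 = -2*1 = -2)
m(a) = -6/5 + 2*a/(-3 + a) (m(a) = -6/5 + (a + a)/(a - 3) = -6/5 + (2*a)/(-3 + a) = -6/5 + 2*a/(-3 + a))
D(E, g) = E + 2*g
(D(I(5), L) + m(-2))**2 = ((-2*5 + 2*(-2)) + 2*(9 + 2*(-2))/(5*(-3 - 2)))**2 = ((-10 - 4) + (2/5)*(9 - 4)/(-5))**2 = (-14 + (2/5)*(-1/5)*5)**2 = (-14 - 2/5)**2 = (-72/5)**2 = 5184/25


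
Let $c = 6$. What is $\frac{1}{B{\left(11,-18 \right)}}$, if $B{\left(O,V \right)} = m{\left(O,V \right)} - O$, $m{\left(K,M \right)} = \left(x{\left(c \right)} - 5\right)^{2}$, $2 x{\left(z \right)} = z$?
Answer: $- \frac{1}{7} \approx -0.14286$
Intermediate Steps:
$x{\left(z \right)} = \frac{z}{2}$
$m{\left(K,M \right)} = 4$ ($m{\left(K,M \right)} = \left(\frac{1}{2} \cdot 6 - 5\right)^{2} = \left(3 - 5\right)^{2} = \left(-2\right)^{2} = 4$)
$B{\left(O,V \right)} = 4 - O$
$\frac{1}{B{\left(11,-18 \right)}} = \frac{1}{4 - 11} = \frac{1}{-7} = - \frac{1}{7}$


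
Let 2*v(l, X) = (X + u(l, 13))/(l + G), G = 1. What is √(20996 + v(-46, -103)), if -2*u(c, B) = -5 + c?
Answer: 11*√6247/6 ≈ 144.90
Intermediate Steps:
u(c, B) = 5/2 - c/2 (u(c, B) = -(-5 + c)/2 = 5/2 - c/2)
v(l, X) = (5/2 + X - l/2)/(2*(1 + l)) (v(l, X) = ((X + (5/2 - l/2))/(l + 1))/2 = ((5/2 + X - l/2)/(1 + l))/2 = (5/2 + X - l/2)/(2*(1 + l)))
√(20996 + v(-46, -103)) = √(20996 + (5 - 1*(-46) + 2*(-103))/(4*(1 - 46))) = √(20996 + (¼)*(5 + 46 - 206)/(-45)) = √(20996 + (¼)*(-1/45)*(-155)) = √(20996 + 31/36) = √(755887/36) = 11*√6247/6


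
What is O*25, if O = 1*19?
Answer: 475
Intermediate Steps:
O = 19
O*25 = 19*25 = 475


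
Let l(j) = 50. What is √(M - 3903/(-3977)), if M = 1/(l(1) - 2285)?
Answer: 2*√19375421601165/8888595 ≈ 0.99043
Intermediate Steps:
M = -1/2235 (M = 1/(50 - 2285) = 1/(-2235) = -1/2235 ≈ -0.00044743)
√(M - 3903/(-3977)) = √(-1/2235 - 3903/(-3977)) = √(-1/2235 - 3903*(-1/3977)) = √(-1/2235 + 3903/3977) = √(8719228/8888595) = 2*√19375421601165/8888595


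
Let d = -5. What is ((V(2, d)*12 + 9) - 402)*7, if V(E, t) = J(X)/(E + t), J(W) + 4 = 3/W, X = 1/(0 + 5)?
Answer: -3059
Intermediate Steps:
X = 1/5 ≈ 0.20000
J(W) = -4 + 3/W
V(E, t) = 11/(E + t) (V(E, t) = (-4 + 3/(1/5))/(E + t) = (-4 + 3*5)/(E + t) = (-4 + 15)/(E + t) = 11/(E + t))
((V(2, d)*12 + 9) - 402)*7 = (((11/(2 - 5))*12 + 9) - 402)*7 = (((11/(-3))*12 + 9) - 402)*7 = (((11*(-1/3))*12 + 9) - 402)*7 = ((-11/3*12 + 9) - 402)*7 = ((-44 + 9) - 402)*7 = (-35 - 402)*7 = -437*7 = -3059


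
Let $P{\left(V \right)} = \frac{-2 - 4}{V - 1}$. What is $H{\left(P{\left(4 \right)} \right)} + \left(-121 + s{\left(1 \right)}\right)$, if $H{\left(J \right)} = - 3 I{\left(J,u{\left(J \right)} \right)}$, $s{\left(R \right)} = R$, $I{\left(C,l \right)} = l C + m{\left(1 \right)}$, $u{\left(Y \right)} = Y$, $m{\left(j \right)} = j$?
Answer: $-135$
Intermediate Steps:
$P{\left(V \right)} = - \frac{6}{-1 + V}$
$I{\left(C,l \right)} = 1 + C l$ ($I{\left(C,l \right)} = l C + 1 = C l + 1 = 1 + C l$)
$H{\left(J \right)} = -3 - 3 J^{2}$ ($H{\left(J \right)} = - 3 \left(1 + J J\right) = - 3 \left(1 + J^{2}\right) = -3 - 3 J^{2}$)
$H{\left(P{\left(4 \right)} \right)} + \left(-121 + s{\left(1 \right)}\right) = \left(-3 - 3 \left(- \frac{6}{-1 + 4}\right)^{2}\right) + \left(-121 + 1\right) = \left(-3 - 3 \left(- \frac{6}{3}\right)^{2}\right) - 120 = \left(-3 - 3 \left(\left(-6\right) \frac{1}{3}\right)^{2}\right) - 120 = \left(-3 - 3 \left(-2\right)^{2}\right) - 120 = \left(-3 - 12\right) - 120 = -15 - 120 = -135$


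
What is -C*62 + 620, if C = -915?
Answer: 57350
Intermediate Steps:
-C*62 + 620 = -1*(-915)*62 + 620 = 915*62 + 620 = 56730 + 620 = 57350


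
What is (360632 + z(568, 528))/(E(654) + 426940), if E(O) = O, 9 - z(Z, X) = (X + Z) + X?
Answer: 359017/427594 ≈ 0.83962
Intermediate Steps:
z(Z, X) = 9 - Z - 2*X (z(Z, X) = 9 - ((X + Z) + X) = 9 - (Z + 2*X) = 9 + (-Z - 2*X) = 9 - Z - 2*X)
(360632 + z(568, 528))/(E(654) + 426940) = (360632 + (9 - 1*568 - 2*528))/(654 + 426940) = (360632 + (9 - 568 - 1056))/427594 = (360632 - 1615)*(1/427594) = 359017*(1/427594) = 359017/427594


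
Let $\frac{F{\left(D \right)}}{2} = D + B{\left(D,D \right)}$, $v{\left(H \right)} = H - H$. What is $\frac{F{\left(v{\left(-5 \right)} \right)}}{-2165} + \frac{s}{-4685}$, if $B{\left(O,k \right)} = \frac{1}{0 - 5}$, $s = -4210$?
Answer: $\frac{9116524}{10143025} \approx 0.8988$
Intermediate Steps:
$B{\left(O,k \right)} = - \frac{1}{5}$ ($B{\left(O,k \right)} = \frac{1}{-5} = - \frac{1}{5}$)
$v{\left(H \right)} = 0$
$F{\left(D \right)} = - \frac{2}{5} + 2 D$ ($F{\left(D \right)} = 2 \left(D - \frac{1}{5}\right) = 2 \left(- \frac{1}{5} + D\right) = - \frac{2}{5} + 2 D$)
$\frac{F{\left(v{\left(-5 \right)} \right)}}{-2165} + \frac{s}{-4685} = \frac{- \frac{2}{5} + 2 \cdot 0}{-2165} - \frac{4210}{-4685} = \left(- \frac{2}{5} + 0\right) \left(- \frac{1}{2165}\right) - - \frac{842}{937} = \left(- \frac{2}{5}\right) \left(- \frac{1}{2165}\right) + \frac{842}{937} = \frac{2}{10825} + \frac{842}{937} = \frac{9116524}{10143025}$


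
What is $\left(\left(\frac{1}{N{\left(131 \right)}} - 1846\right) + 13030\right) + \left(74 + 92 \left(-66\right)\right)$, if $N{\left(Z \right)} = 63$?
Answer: $\frac{326719}{63} \approx 5186.0$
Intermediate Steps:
$\left(\left(\frac{1}{N{\left(131 \right)}} - 1846\right) + 13030\right) + \left(74 + 92 \left(-66\right)\right) = \left(\left(\frac{1}{63} - 1846\right) + 13030\right) + \left(74 + 92 \left(-66\right)\right) = \left(\left(\frac{1}{63} - 1846\right) + 13030\right) + \left(74 - 6072\right) = \left(- \frac{116297}{63} + 13030\right) - 5998 = \frac{704593}{63} - 5998 = \frac{326719}{63}$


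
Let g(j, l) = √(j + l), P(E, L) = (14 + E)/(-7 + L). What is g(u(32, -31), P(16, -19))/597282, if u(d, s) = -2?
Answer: I*√533/7764666 ≈ 2.9733e-6*I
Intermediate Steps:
P(E, L) = (14 + E)/(-7 + L)
g(u(32, -31), P(16, -19))/597282 = √(-2 + (14 + 16)/(-7 - 19))/597282 = √(-2 + 30/(-26))*(1/597282) = √(-2 - 1/26*30)*(1/597282) = √(-2 - 15/13)*(1/597282) = √(-41/13)*(1/597282) = (I*√533/13)*(1/597282) = I*√533/7764666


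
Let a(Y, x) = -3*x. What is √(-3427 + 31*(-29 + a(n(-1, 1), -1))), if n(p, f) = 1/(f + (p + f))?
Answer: I*√4233 ≈ 65.062*I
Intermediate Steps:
n(p, f) = 1/(p + 2*f) (n(p, f) = 1/(f + (f + p)) = 1/(p + 2*f))
√(-3427 + 31*(-29 + a(n(-1, 1), -1))) = √(-3427 + 31*(-29 - 3*(-1))) = √(-3427 + 31*(-29 + 3)) = √(-3427 + 31*(-26)) = √(-3427 - 806) = √(-4233) = I*√4233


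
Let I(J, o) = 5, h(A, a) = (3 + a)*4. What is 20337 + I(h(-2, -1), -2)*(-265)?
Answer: 19012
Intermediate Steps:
h(A, a) = 12 + 4*a
20337 + I(h(-2, -1), -2)*(-265) = 20337 + 5*(-265) = 20337 - 1325 = 19012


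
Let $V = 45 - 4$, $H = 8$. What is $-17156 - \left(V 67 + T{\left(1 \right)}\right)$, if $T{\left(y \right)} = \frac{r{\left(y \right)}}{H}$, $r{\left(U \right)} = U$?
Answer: $- \frac{159225}{8} \approx -19903.0$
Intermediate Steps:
$T{\left(y \right)} = \frac{y}{8}$
$V = 41$ ($V = 45 - 4 = 41$)
$-17156 - \left(V 67 + T{\left(1 \right)}\right) = -17156 - \left(41 \cdot 67 + \frac{1}{8} \cdot 1\right) = -17156 - \left(2747 + \frac{1}{8}\right) = -17156 - \frac{21977}{8} = - \frac{159225}{8}$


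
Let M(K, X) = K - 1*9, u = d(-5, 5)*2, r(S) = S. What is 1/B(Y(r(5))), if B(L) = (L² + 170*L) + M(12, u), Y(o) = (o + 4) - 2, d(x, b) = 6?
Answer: 1/1242 ≈ 0.00080515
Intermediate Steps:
u = 12 (u = 6*2 = 12)
M(K, X) = -9 + K (M(K, X) = K - 9 = -9 + K)
Y(o) = 2 + o (Y(o) = (4 + o) - 2 = 2 + o)
B(L) = 3 + L² + 170*L (B(L) = (L² + 170*L) + (-9 + 12) = (L² + 170*L) + 3 = 3 + L² + 170*L)
1/B(Y(r(5))) = 1/(3 + (2 + 5)² + 170*(2 + 5)) = 1/(3 + 7² + 170*7) = 1/(3 + 49 + 1190) = 1/1242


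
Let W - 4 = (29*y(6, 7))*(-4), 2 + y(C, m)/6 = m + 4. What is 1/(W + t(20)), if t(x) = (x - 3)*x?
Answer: -1/5920 ≈ -0.00016892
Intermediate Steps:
y(C, m) = 12 + 6*m (y(C, m) = -12 + 6*(m + 4) = -12 + 6*(4 + m) = -12 + (24 + 6*m) = 12 + 6*m)
t(x) = x*(-3 + x) (t(x) = (-3 + x)*x = x*(-3 + x))
W = -6260 (W = 4 + (29*(12 + 6*7))*(-4) = 4 + (29*(12 + 42))*(-4) = 4 + (29*54)*(-4) = 4 + 1566*(-4) = 4 - 6264 = -6260)
1/(W + t(20)) = 1/(-6260 + 20*(-3 + 20)) = 1/(-6260 + 20*17) = 1/(-6260 + 340) = 1/(-5920) = -1/5920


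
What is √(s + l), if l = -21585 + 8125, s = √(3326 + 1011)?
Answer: √(-13460 + √4337) ≈ 115.73*I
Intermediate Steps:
s = √4337 ≈ 65.856
l = -13460
√(s + l) = √(√4337 - 13460) = √(-13460 + √4337)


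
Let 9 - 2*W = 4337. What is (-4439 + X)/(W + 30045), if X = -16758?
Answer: -21197/27881 ≈ -0.76027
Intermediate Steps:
W = -2164 (W = 9/2 - 1/2*4337 = 9/2 - 4337/2 = -2164)
(-4439 + X)/(W + 30045) = (-4439 - 16758)/(-2164 + 30045) = -21197/27881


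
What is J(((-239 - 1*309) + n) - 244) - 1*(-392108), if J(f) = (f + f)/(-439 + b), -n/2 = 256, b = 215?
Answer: 5489675/14 ≈ 3.9212e+5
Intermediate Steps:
n = -512 (n = -2*256 = -512)
J(f) = -f/112 (J(f) = (f + f)/(-439 + 215) = (2*f)/(-224) = (2*f)*(-1/224) = -f/112)
J(((-239 - 1*309) + n) - 244) - 1*(-392108) = -(((-239 - 1*309) - 512) - 244)/112 - 1*(-392108) = -(((-239 - 309) - 512) - 244)/112 + 392108 = -((-548 - 512) - 244)/112 + 392108 = -(-1060 - 244)/112 + 392108 = -1/112*(-1304) + 392108 = 163/14 + 392108 = 5489675/14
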